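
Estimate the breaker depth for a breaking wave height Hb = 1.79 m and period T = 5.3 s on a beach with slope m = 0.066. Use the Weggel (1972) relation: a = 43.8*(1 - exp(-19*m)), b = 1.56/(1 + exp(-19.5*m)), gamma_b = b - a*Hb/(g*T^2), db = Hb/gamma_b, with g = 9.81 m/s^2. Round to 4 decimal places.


a = 43.8 * (1 - exp(-19 * m))
exp(-19 * 0.066) = exp(-1.2540) = 0.285361
a = 43.8 * (1 - 0.285361) = 31.301185
b = 1.56 / (1 + exp(-19.5 * m))
exp(-19.5 * 0.066) = exp(-1.2870) = 0.276098
b = 1.56 / (1 + 0.276098) = 1.222477
Hb / (g * T^2) = 1.79 / (9.81 * 5.3^2) = 1.79 / 275.5629 = 0.00649579
gamma_b = b - a * Hb/(g*T^2) = 1.222477 - 31.301185 * 0.00649579 = 1.019151
db = Hb / gamma_b = 1.79 / 1.019151
db = 1.7564 m

1.7564


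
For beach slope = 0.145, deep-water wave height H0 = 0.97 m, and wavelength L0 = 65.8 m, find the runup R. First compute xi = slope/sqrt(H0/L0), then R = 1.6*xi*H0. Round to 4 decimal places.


xi = slope / sqrt(H0/L0)
H0/L0 = 0.97/65.8 = 0.014742
sqrt(0.014742) = 0.121415
xi = 0.145 / 0.121415 = 1.194250
R = 1.6 * xi * H0 = 1.6 * 1.194250 * 0.97
R = 1.8535 m

1.8535


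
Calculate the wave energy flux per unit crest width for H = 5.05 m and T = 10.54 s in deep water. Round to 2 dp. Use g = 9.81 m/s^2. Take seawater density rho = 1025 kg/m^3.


P = rho * g^2 * H^2 * T / (32 * pi)
P = 1025 * 9.81^2 * 5.05^2 * 10.54 / (32 * pi)
P = 1025 * 96.2361 * 25.5025 * 10.54 / 100.53096
P = 263745.71 W/m

263745.71


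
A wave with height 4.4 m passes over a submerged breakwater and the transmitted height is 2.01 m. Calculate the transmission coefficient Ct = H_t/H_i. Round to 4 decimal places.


Ct = H_t / H_i
Ct = 2.01 / 4.4
Ct = 0.4568

0.4568


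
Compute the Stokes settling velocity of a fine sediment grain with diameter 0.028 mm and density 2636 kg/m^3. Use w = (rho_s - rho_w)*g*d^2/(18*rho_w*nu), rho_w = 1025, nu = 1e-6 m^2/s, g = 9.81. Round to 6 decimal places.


w = (rho_s - rho_w) * g * d^2 / (18 * rho_w * nu)
d = 0.028 mm = 0.000028 m
rho_s - rho_w = 2636 - 1025 = 1611
Numerator = 1611 * 9.81 * (0.000028)^2 = 0.000012390265
Denominator = 18 * 1025 * 1e-6 = 0.018450
w = 0.000672 m/s

0.000672


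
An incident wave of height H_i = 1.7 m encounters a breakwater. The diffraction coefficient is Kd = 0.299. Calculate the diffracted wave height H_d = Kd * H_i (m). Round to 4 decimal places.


H_d = Kd * H_i
H_d = 0.299 * 1.7
H_d = 0.5083 m

0.5083


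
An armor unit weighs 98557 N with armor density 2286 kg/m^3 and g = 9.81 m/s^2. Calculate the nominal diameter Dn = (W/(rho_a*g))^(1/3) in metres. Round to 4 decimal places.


V = W / (rho_a * g)
V = 98557 / (2286 * 9.81)
V = 98557 / 22425.66
V = 4.394832 m^3
Dn = V^(1/3) = 4.394832^(1/3)
Dn = 1.6380 m

1.6380


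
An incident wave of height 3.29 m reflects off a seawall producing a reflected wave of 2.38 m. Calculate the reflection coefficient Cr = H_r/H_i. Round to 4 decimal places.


Cr = H_r / H_i
Cr = 2.38 / 3.29
Cr = 0.7234

0.7234


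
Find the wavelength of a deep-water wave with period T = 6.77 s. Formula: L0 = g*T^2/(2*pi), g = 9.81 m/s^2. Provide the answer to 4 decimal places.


L0 = g * T^2 / (2 * pi)
L0 = 9.81 * 6.77^2 / (2 * pi)
L0 = 9.81 * 45.8329 / 6.28319
L0 = 449.6207 / 6.28319
L0 = 71.5594 m

71.5594


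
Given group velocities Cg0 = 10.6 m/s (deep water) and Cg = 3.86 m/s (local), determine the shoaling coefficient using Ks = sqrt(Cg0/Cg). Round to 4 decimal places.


Ks = sqrt(Cg0 / Cg)
Ks = sqrt(10.6 / 3.86)
Ks = sqrt(2.7461)
Ks = 1.6571

1.6571


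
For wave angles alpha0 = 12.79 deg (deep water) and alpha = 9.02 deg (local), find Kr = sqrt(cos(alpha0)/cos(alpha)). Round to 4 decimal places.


Kr = sqrt(cos(alpha0) / cos(alpha))
cos(12.79) = 0.975188
cos(9.02) = 0.987634
Kr = sqrt(0.975188 / 0.987634)
Kr = sqrt(0.987398)
Kr = 0.9937

0.9937


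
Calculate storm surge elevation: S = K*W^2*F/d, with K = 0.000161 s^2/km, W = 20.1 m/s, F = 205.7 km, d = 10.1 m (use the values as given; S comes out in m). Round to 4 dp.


S = K * W^2 * F / d
W^2 = 20.1^2 = 404.01
S = 0.000161 * 404.01 * 205.7 / 10.1
Numerator = 0.000161 * 404.01 * 205.7 = 13.379882
S = 13.379882 / 10.1 = 1.3247 m

1.3247


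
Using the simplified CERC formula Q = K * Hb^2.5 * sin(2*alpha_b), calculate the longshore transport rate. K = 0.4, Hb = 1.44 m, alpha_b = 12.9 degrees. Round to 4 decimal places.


Q = K * Hb^2.5 * sin(2 * alpha_b)
Hb^2.5 = 1.44^2.5 = 2.488320
sin(2 * 12.9) = sin(25.8) = 0.435231
Q = 0.4 * 2.488320 * 0.435231
Q = 0.4332 m^3/s

0.4332


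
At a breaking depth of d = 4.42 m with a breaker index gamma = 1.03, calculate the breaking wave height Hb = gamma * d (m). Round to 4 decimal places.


Hb = gamma * d
Hb = 1.03 * 4.42
Hb = 4.5526 m

4.5526


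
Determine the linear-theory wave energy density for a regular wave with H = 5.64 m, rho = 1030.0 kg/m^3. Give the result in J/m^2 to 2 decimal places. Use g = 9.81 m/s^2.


E = (1/8) * rho * g * H^2
E = (1/8) * 1030.0 * 9.81 * 5.64^2
E = 0.125 * 1030.0 * 9.81 * 31.8096
E = 40176.72 J/m^2

40176.72


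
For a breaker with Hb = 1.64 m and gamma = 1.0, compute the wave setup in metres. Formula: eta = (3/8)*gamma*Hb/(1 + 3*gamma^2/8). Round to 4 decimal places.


eta = (3/8) * gamma * Hb / (1 + 3*gamma^2/8)
Numerator = (3/8) * 1.0 * 1.64 = 0.615000
Denominator = 1 + 3*1.0^2/8 = 1 + 0.375000 = 1.375000
eta = 0.615000 / 1.375000
eta = 0.4473 m

0.4473


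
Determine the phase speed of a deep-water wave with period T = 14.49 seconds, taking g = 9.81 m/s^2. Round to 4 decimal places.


We use the deep-water celerity formula:
C = g * T / (2 * pi)
C = 9.81 * 14.49 / (2 * 3.14159...)
C = 142.146900 / 6.283185
C = 22.6234 m/s

22.6234


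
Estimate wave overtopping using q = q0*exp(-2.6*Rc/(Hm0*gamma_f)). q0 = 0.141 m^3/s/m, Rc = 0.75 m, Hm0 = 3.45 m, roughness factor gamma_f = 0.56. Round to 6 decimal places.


q = q0 * exp(-2.6 * Rc / (Hm0 * gamma_f))
Exponent = -2.6 * 0.75 / (3.45 * 0.56)
= -2.6 * 0.75 / 1.9320
= -1.009317
exp(-1.009317) = 0.364468
q = 0.141 * 0.364468
q = 0.051390 m^3/s/m

0.051390


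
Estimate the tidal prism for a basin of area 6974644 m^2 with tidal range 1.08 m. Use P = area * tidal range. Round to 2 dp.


Tidal prism = Area * Tidal range
P = 6974644 * 1.08
P = 7532615.52 m^3

7532615.52


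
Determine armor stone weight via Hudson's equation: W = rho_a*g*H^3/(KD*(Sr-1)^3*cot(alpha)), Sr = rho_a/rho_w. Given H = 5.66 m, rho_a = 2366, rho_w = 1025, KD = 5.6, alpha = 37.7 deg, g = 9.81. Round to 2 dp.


Sr = rho_a / rho_w = 2366 / 1025 = 2.308293
(Sr - 1) = 1.308293
(Sr - 1)^3 = 2.239313
cot(37.7) = 1 / tan(37.7) = 1 / 0.772888 = 1.293849
Numerator = 2366 * 9.81 * 5.66^3 = 4208555.3300
Denominator = 5.6 * 2.239313 * 1.293849 = 16.225059
W = 4208555.3300 / 16.225059
W = 259386.13 N

259386.13


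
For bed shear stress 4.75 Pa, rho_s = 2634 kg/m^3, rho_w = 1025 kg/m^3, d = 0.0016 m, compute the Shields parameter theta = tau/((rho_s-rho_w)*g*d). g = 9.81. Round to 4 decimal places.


theta = tau / ((rho_s - rho_w) * g * d)
rho_s - rho_w = 2634 - 1025 = 1609
Denominator = 1609 * 9.81 * 0.0016 = 25.254864
theta = 4.75 / 25.254864
theta = 0.1881

0.1881


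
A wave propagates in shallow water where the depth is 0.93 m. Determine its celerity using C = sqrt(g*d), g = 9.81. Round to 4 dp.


Using the shallow-water approximation:
C = sqrt(g * d) = sqrt(9.81 * 0.93)
C = sqrt(9.1233)
C = 3.0205 m/s

3.0205


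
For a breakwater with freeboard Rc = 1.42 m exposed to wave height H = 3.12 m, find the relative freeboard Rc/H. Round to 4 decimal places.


Relative freeboard = Rc / H
= 1.42 / 3.12
= 0.4551

0.4551


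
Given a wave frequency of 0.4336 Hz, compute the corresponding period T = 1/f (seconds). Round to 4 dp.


T = 1 / f
T = 1 / 0.4336
T = 2.3063 s

2.3063


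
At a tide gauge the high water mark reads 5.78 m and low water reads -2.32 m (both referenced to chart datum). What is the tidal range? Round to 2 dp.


Tidal range = High water - Low water
Tidal range = 5.78 - (-2.32)
Tidal range = 8.10 m

8.10


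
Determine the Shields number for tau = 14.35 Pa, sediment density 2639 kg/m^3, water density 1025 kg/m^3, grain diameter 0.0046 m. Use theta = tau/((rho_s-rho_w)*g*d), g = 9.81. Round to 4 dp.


theta = tau / ((rho_s - rho_w) * g * d)
rho_s - rho_w = 2639 - 1025 = 1614
Denominator = 1614 * 9.81 * 0.0046 = 72.833364
theta = 14.35 / 72.833364
theta = 0.1970

0.1970


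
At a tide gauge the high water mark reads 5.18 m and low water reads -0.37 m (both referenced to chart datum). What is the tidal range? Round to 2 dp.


Tidal range = High water - Low water
Tidal range = 5.18 - (-0.37)
Tidal range = 5.55 m

5.55


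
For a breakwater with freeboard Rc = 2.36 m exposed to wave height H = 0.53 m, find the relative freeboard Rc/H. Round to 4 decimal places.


Relative freeboard = Rc / H
= 2.36 / 0.53
= 4.4528

4.4528


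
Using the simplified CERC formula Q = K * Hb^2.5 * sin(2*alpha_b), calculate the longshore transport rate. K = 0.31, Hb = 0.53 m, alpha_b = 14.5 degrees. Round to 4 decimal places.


Q = K * Hb^2.5 * sin(2 * alpha_b)
Hb^2.5 = 0.53^2.5 = 0.204498
sin(2 * 14.5) = sin(29.0) = 0.484810
Q = 0.31 * 0.204498 * 0.484810
Q = 0.0307 m^3/s

0.0307


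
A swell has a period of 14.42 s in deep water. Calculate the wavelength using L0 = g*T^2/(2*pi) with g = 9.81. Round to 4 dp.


L0 = g * T^2 / (2 * pi)
L0 = 9.81 * 14.42^2 / (2 * pi)
L0 = 9.81 * 207.9364 / 6.28319
L0 = 2039.8561 / 6.28319
L0 = 324.6532 m

324.6532


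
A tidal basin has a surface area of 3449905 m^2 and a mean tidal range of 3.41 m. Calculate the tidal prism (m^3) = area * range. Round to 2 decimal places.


Tidal prism = Area * Tidal range
P = 3449905 * 3.41
P = 11764176.05 m^3

11764176.05


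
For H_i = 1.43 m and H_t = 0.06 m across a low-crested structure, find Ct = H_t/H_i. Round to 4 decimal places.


Ct = H_t / H_i
Ct = 0.06 / 1.43
Ct = 0.0420

0.0420


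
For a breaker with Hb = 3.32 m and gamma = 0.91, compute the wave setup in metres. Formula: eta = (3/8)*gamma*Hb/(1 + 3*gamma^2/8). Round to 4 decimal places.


eta = (3/8) * gamma * Hb / (1 + 3*gamma^2/8)
Numerator = (3/8) * 0.91 * 3.32 = 1.132950
Denominator = 1 + 3*0.91^2/8 = 1 + 0.310538 = 1.310538
eta = 1.132950 / 1.310538
eta = 0.8645 m

0.8645


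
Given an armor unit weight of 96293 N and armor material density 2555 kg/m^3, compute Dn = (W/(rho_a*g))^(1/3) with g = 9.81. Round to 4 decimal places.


V = W / (rho_a * g)
V = 96293 / (2555 * 9.81)
V = 96293 / 25064.55
V = 3.841800 m^3
Dn = V^(1/3) = 3.841800^(1/3)
Dn = 1.5662 m

1.5662


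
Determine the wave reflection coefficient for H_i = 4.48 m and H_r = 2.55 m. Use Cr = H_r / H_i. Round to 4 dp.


Cr = H_r / H_i
Cr = 2.55 / 4.48
Cr = 0.5692

0.5692


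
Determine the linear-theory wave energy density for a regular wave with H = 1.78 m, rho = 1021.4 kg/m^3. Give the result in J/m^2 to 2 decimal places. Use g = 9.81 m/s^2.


E = (1/8) * rho * g * H^2
E = (1/8) * 1021.4 * 9.81 * 1.78^2
E = 0.125 * 1021.4 * 9.81 * 3.1684
E = 3968.39 J/m^2

3968.39


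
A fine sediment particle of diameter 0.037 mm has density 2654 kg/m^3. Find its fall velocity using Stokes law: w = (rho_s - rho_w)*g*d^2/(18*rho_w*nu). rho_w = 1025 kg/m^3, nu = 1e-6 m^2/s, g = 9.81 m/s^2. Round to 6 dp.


w = (rho_s - rho_w) * g * d^2 / (18 * rho_w * nu)
d = 0.037 mm = 0.000037 m
rho_s - rho_w = 2654 - 1025 = 1629
Numerator = 1629 * 9.81 * (0.000037)^2 = 0.000021877291
Denominator = 18 * 1025 * 1e-6 = 0.018450
w = 0.001186 m/s

0.001186


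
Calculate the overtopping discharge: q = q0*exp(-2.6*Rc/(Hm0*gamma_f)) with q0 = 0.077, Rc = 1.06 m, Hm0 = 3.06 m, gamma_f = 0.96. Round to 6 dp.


q = q0 * exp(-2.6 * Rc / (Hm0 * gamma_f))
Exponent = -2.6 * 1.06 / (3.06 * 0.96)
= -2.6 * 1.06 / 2.9376
= -0.938181
exp(-0.938181) = 0.391339
q = 0.077 * 0.391339
q = 0.030133 m^3/s/m

0.030133


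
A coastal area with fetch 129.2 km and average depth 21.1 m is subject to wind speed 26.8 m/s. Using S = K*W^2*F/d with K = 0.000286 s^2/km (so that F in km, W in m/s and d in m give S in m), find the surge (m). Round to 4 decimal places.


S = K * W^2 * F / d
W^2 = 26.8^2 = 718.24
S = 0.000286 * 718.24 * 129.2 / 21.1
Numerator = 0.000286 * 718.24 * 129.2 = 26.539830
S = 26.539830 / 21.1 = 1.2578 m

1.2578


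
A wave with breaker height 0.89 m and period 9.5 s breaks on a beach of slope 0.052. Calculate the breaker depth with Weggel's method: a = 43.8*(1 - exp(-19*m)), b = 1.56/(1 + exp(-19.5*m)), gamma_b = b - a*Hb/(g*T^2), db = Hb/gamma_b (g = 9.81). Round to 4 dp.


a = 43.8 * (1 - exp(-19 * m))
exp(-19 * 0.052) = exp(-0.9880) = 0.372321
a = 43.8 * (1 - 0.372321) = 27.492358
b = 1.56 / (1 + exp(-19.5 * m))
exp(-19.5 * 0.052) = exp(-1.0140) = 0.362765
b = 1.56 / (1 + 0.362765) = 1.144731
Hb / (g * T^2) = 0.89 / (9.81 * 9.5^2) = 0.89 / 885.3525 = 0.00100525
gamma_b = b - a * Hb/(g*T^2) = 1.144731 - 27.492358 * 0.00100525 = 1.117095
db = Hb / gamma_b = 0.89 / 1.117095
db = 0.7967 m

0.7967


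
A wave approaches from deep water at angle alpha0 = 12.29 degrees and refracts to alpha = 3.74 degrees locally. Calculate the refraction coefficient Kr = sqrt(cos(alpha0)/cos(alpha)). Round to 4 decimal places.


Kr = sqrt(cos(alpha0) / cos(alpha))
cos(12.29) = 0.977083
cos(3.74) = 0.997870
Kr = sqrt(0.977083 / 0.997870)
Kr = sqrt(0.979168)
Kr = 0.9895

0.9895


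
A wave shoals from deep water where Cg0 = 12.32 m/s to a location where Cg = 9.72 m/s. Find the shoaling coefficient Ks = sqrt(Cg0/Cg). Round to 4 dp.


Ks = sqrt(Cg0 / Cg)
Ks = sqrt(12.32 / 9.72)
Ks = sqrt(1.2675)
Ks = 1.1258

1.1258


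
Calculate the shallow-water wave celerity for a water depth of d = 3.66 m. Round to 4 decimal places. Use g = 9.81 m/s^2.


Using the shallow-water approximation:
C = sqrt(g * d) = sqrt(9.81 * 3.66)
C = sqrt(35.9046)
C = 5.9920 m/s

5.9920


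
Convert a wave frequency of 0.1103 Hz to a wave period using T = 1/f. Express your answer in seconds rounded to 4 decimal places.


T = 1 / f
T = 1 / 0.1103
T = 9.0662 s

9.0662


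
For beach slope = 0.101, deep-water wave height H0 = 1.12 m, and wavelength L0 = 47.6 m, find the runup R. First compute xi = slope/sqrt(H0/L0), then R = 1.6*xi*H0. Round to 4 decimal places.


xi = slope / sqrt(H0/L0)
H0/L0 = 1.12/47.6 = 0.023529
sqrt(0.023529) = 0.153393
xi = 0.101 / 0.153393 = 0.658439
R = 1.6 * xi * H0 = 1.6 * 0.658439 * 1.12
R = 1.1799 m

1.1799


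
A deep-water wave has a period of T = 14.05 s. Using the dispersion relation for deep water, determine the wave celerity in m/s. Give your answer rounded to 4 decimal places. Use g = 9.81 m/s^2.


We use the deep-water celerity formula:
C = g * T / (2 * pi)
C = 9.81 * 14.05 / (2 * 3.14159...)
C = 137.830500 / 6.283185
C = 21.9364 m/s

21.9364


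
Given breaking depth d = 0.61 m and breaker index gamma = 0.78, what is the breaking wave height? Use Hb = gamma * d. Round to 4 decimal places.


Hb = gamma * d
Hb = 0.78 * 0.61
Hb = 0.4758 m

0.4758


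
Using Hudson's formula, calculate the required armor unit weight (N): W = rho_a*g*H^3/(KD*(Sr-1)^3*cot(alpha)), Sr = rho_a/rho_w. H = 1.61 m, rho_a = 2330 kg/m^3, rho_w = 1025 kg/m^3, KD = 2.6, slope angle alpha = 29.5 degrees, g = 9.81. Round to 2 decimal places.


Sr = rho_a / rho_w = 2330 / 1025 = 2.273171
(Sr - 1) = 1.273171
(Sr - 1)^3 = 2.063764
cot(29.5) = 1 / tan(29.5) = 1 / 0.565773 = 1.767494
Numerator = 2330 * 9.81 * 1.61^3 = 95389.9358
Denominator = 2.6 * 2.063764 * 1.767494 = 9.483993
W = 95389.9358 / 9.483993
W = 10057.99 N

10057.99


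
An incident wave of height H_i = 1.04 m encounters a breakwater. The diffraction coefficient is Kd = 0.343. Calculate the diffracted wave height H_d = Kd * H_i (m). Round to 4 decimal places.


H_d = Kd * H_i
H_d = 0.343 * 1.04
H_d = 0.3567 m

0.3567


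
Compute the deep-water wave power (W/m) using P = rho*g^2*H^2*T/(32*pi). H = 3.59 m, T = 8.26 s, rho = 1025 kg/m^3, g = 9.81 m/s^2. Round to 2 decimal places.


P = rho * g^2 * H^2 * T / (32 * pi)
P = 1025 * 9.81^2 * 3.59^2 * 8.26 / (32 * pi)
P = 1025 * 96.2361 * 12.8881 * 8.26 / 100.53096
P = 104455.42 W/m

104455.42


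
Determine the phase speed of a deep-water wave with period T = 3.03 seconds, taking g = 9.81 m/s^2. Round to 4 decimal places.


We use the deep-water celerity formula:
C = g * T / (2 * pi)
C = 9.81 * 3.03 / (2 * 3.14159...)
C = 29.724300 / 6.283185
C = 4.7308 m/s

4.7308


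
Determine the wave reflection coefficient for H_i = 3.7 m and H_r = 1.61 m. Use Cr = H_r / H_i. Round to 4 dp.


Cr = H_r / H_i
Cr = 1.61 / 3.7
Cr = 0.4351

0.4351


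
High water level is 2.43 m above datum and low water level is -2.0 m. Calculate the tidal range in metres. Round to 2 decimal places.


Tidal range = High water - Low water
Tidal range = 2.43 - (-2.0)
Tidal range = 4.43 m

4.43


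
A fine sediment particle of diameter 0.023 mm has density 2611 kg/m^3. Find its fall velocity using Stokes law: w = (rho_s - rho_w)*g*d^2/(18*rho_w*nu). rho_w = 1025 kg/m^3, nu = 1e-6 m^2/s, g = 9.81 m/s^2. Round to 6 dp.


w = (rho_s - rho_w) * g * d^2 / (18 * rho_w * nu)
d = 0.023 mm = 0.000023 m
rho_s - rho_w = 2611 - 1025 = 1586
Numerator = 1586 * 9.81 * (0.000023)^2 = 0.000008230531
Denominator = 18 * 1025 * 1e-6 = 0.018450
w = 0.000446 m/s

0.000446


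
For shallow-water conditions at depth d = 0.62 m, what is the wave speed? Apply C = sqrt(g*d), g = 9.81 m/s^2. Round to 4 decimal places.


Using the shallow-water approximation:
C = sqrt(g * d) = sqrt(9.81 * 0.62)
C = sqrt(6.0822)
C = 2.4662 m/s

2.4662


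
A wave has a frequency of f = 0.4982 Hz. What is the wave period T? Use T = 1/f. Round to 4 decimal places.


T = 1 / f
T = 1 / 0.4982
T = 2.0072 s

2.0072


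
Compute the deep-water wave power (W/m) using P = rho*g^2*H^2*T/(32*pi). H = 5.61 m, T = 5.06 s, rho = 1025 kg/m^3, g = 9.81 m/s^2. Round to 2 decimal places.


P = rho * g^2 * H^2 * T / (32 * pi)
P = 1025 * 9.81^2 * 5.61^2 * 5.06 / (32 * pi)
P = 1025 * 96.2361 * 31.4721 * 5.06 / 100.53096
P = 156256.56 W/m

156256.56


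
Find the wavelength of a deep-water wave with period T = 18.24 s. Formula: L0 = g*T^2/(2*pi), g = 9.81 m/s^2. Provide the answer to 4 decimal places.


L0 = g * T^2 / (2 * pi)
L0 = 9.81 * 18.24^2 / (2 * pi)
L0 = 9.81 * 332.6976 / 6.28319
L0 = 3263.7635 / 6.28319
L0 = 519.4441 m

519.4441


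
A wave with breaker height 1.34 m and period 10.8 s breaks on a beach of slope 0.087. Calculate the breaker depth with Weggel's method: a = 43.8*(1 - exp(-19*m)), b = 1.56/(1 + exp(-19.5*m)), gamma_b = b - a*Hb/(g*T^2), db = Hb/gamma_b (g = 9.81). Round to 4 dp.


a = 43.8 * (1 - exp(-19 * m))
exp(-19 * 0.087) = exp(-1.6530) = 0.191475
a = 43.8 * (1 - 0.191475) = 35.413412
b = 1.56 / (1 + exp(-19.5 * m))
exp(-19.5 * 0.087) = exp(-1.6965) = 0.183324
b = 1.56 / (1 + 0.183324) = 1.318320
Hb / (g * T^2) = 1.34 / (9.81 * 10.8^2) = 1.34 / 1144.2384 = 0.00117108
gamma_b = b - a * Hb/(g*T^2) = 1.318320 - 35.413412 * 0.00117108 = 1.276848
db = Hb / gamma_b = 1.34 / 1.276848
db = 1.0495 m

1.0495


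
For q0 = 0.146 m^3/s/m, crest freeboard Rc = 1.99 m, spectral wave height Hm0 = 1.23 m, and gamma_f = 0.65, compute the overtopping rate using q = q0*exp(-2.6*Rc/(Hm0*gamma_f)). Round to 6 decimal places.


q = q0 * exp(-2.6 * Rc / (Hm0 * gamma_f))
Exponent = -2.6 * 1.99 / (1.23 * 0.65)
= -2.6 * 1.99 / 0.7995
= -6.471545
exp(-6.471545) = 0.001547
q = 0.146 * 0.001547
q = 0.000226 m^3/s/m

0.000226


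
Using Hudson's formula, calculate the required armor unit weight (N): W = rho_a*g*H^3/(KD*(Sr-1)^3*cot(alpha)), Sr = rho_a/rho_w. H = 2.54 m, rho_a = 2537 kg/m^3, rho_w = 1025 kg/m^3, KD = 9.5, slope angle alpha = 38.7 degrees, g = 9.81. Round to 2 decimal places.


Sr = rho_a / rho_w = 2537 / 1025 = 2.475122
(Sr - 1) = 1.475122
(Sr - 1)^3 = 3.209843
cot(38.7) = 1 / tan(38.7) = 1 / 0.801151 = 1.248204
Numerator = 2537 * 9.81 * 2.54^3 = 407840.7572
Denominator = 9.5 * 3.209843 * 1.248204 = 38.062119
W = 407840.7572 / 38.062119
W = 10715.14 N

10715.14


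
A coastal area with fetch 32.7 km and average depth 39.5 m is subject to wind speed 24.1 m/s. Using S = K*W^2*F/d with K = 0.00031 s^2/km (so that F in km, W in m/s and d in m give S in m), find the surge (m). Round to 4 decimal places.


S = K * W^2 * F / d
W^2 = 24.1^2 = 580.81
S = 0.00031 * 580.81 * 32.7 / 39.5
Numerator = 0.00031 * 580.81 * 32.7 = 5.887671
S = 5.887671 / 39.5 = 0.1491 m

0.1491


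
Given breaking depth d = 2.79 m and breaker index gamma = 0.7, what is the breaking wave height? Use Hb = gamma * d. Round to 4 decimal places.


Hb = gamma * d
Hb = 0.7 * 2.79
Hb = 1.9530 m

1.9530


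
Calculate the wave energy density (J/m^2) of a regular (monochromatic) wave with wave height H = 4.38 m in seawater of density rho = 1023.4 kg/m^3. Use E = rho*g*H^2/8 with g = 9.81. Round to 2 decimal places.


E = (1/8) * rho * g * H^2
E = (1/8) * 1023.4 * 9.81 * 4.38^2
E = 0.125 * 1023.4 * 9.81 * 19.1844
E = 24075.35 J/m^2

24075.35


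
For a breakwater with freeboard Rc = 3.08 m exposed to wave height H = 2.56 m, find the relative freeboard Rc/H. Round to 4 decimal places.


Relative freeboard = Rc / H
= 3.08 / 2.56
= 1.2031

1.2031


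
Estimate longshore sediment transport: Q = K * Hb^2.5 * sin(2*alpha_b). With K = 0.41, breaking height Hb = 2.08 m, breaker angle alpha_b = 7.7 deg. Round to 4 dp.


Q = K * Hb^2.5 * sin(2 * alpha_b)
Hb^2.5 = 2.08^2.5 = 6.239623
sin(2 * 7.7) = sin(15.4) = 0.265556
Q = 0.41 * 6.239623 * 0.265556
Q = 0.6794 m^3/s

0.6794


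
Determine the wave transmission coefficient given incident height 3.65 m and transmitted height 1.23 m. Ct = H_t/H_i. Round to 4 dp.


Ct = H_t / H_i
Ct = 1.23 / 3.65
Ct = 0.3370

0.3370


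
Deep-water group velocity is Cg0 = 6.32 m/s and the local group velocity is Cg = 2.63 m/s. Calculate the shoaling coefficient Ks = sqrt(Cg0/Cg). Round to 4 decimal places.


Ks = sqrt(Cg0 / Cg)
Ks = sqrt(6.32 / 2.63)
Ks = sqrt(2.4030)
Ks = 1.5502

1.5502


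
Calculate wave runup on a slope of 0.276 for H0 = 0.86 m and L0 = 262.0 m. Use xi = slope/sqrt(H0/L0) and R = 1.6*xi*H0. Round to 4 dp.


xi = slope / sqrt(H0/L0)
H0/L0 = 0.86/262.0 = 0.003282
sqrt(0.003282) = 0.057293
xi = 0.276 / 0.057293 = 4.817376
R = 1.6 * xi * H0 = 1.6 * 4.817376 * 0.86
R = 6.6287 m

6.6287


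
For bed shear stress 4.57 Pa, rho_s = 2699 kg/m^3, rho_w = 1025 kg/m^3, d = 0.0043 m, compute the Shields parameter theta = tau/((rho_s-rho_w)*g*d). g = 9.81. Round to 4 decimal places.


theta = tau / ((rho_s - rho_w) * g * d)
rho_s - rho_w = 2699 - 1025 = 1674
Denominator = 1674 * 9.81 * 0.0043 = 70.614342
theta = 4.57 / 70.614342
theta = 0.0647

0.0647


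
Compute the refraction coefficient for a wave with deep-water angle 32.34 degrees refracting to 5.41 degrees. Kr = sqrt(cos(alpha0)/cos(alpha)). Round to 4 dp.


Kr = sqrt(cos(alpha0) / cos(alpha))
cos(32.34) = 0.844889
cos(5.41) = 0.995546
Kr = sqrt(0.844889 / 0.995546)
Kr = sqrt(0.848669)
Kr = 0.9212

0.9212


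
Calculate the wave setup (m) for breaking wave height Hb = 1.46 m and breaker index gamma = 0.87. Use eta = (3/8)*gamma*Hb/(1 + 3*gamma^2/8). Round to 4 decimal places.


eta = (3/8) * gamma * Hb / (1 + 3*gamma^2/8)
Numerator = (3/8) * 0.87 * 1.46 = 0.476325
Denominator = 1 + 3*0.87^2/8 = 1 + 0.283838 = 1.283838
eta = 0.476325 / 1.283838
eta = 0.3710 m

0.3710


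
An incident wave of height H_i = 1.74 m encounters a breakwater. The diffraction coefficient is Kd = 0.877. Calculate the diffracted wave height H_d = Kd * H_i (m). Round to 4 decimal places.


H_d = Kd * H_i
H_d = 0.877 * 1.74
H_d = 1.5260 m

1.5260


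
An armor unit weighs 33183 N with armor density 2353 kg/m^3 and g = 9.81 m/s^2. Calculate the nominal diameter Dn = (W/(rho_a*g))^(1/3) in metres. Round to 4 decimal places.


V = W / (rho_a * g)
V = 33183 / (2353 * 9.81)
V = 33183 / 23082.93
V = 1.437556 m^3
Dn = V^(1/3) = 1.437556^(1/3)
Dn = 1.1286 m

1.1286


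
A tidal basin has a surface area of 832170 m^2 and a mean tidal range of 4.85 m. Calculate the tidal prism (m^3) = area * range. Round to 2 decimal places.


Tidal prism = Area * Tidal range
P = 832170 * 4.85
P = 4036024.50 m^3

4036024.50


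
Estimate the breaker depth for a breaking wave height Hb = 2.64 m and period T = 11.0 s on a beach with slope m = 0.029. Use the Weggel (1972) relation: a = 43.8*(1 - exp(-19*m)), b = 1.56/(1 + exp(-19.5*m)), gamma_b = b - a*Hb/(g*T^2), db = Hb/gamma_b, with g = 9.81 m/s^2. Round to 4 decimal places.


a = 43.8 * (1 - exp(-19 * m))
exp(-19 * 0.029) = exp(-0.5510) = 0.576373
a = 43.8 * (1 - 0.576373) = 18.554856
b = 1.56 / (1 + exp(-19.5 * m))
exp(-19.5 * 0.029) = exp(-0.5655) = 0.568076
b = 1.56 / (1 + 0.568076) = 0.994850
Hb / (g * T^2) = 2.64 / (9.81 * 11.0^2) = 2.64 / 1187.0100 = 0.00222408
gamma_b = b - a * Hb/(g*T^2) = 0.994850 - 18.554856 * 0.00222408 = 0.953582
db = Hb / gamma_b = 2.64 / 0.953582
db = 2.7685 m

2.7685


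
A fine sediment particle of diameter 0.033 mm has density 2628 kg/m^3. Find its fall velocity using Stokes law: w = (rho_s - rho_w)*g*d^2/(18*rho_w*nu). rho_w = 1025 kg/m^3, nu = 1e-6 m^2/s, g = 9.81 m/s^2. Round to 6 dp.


w = (rho_s - rho_w) * g * d^2 / (18 * rho_w * nu)
d = 0.033 mm = 0.000033 m
rho_s - rho_w = 2628 - 1025 = 1603
Numerator = 1603 * 9.81 * (0.000033)^2 = 0.000017124993
Denominator = 18 * 1025 * 1e-6 = 0.018450
w = 0.000928 m/s

0.000928


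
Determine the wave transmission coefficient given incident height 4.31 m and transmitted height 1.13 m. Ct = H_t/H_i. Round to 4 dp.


Ct = H_t / H_i
Ct = 1.13 / 4.31
Ct = 0.2622

0.2622


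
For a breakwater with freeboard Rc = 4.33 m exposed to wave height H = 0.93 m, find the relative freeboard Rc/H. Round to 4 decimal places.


Relative freeboard = Rc / H
= 4.33 / 0.93
= 4.6559

4.6559


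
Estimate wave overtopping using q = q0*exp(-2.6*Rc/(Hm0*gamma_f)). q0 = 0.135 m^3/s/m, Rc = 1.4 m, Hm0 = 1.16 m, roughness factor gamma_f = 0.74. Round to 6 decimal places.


q = q0 * exp(-2.6 * Rc / (Hm0 * gamma_f))
Exponent = -2.6 * 1.4 / (1.16 * 0.74)
= -2.6 * 1.4 / 0.8584
= -4.240447
exp(-4.240447) = 0.014401
q = 0.135 * 0.014401
q = 0.001944 m^3/s/m

0.001944


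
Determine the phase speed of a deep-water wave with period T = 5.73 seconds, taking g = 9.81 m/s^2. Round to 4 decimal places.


We use the deep-water celerity formula:
C = g * T / (2 * pi)
C = 9.81 * 5.73 / (2 * 3.14159...)
C = 56.211300 / 6.283185
C = 8.9463 m/s

8.9463


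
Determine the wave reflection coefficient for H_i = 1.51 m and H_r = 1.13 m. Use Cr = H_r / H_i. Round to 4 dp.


Cr = H_r / H_i
Cr = 1.13 / 1.51
Cr = 0.7483

0.7483


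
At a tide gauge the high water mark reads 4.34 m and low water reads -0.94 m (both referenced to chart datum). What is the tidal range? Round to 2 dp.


Tidal range = High water - Low water
Tidal range = 4.34 - (-0.94)
Tidal range = 5.28 m

5.28


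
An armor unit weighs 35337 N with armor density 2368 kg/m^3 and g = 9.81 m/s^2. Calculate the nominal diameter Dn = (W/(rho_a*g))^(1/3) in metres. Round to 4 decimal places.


V = W / (rho_a * g)
V = 35337 / (2368 * 9.81)
V = 35337 / 23230.08
V = 1.521174 m^3
Dn = V^(1/3) = 1.521174^(1/3)
Dn = 1.1501 m

1.1501


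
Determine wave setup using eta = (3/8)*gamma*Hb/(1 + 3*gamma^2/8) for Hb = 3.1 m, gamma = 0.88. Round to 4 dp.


eta = (3/8) * gamma * Hb / (1 + 3*gamma^2/8)
Numerator = (3/8) * 0.88 * 3.1 = 1.023000
Denominator = 1 + 3*0.88^2/8 = 1 + 0.290400 = 1.290400
eta = 1.023000 / 1.290400
eta = 0.7928 m

0.7928


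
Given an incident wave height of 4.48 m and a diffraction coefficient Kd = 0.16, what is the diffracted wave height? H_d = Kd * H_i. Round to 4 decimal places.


H_d = Kd * H_i
H_d = 0.16 * 4.48
H_d = 0.7168 m

0.7168


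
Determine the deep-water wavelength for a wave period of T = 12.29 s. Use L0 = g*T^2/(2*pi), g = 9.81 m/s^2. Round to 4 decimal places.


L0 = g * T^2 / (2 * pi)
L0 = 9.81 * 12.29^2 / (2 * pi)
L0 = 9.81 * 151.0441 / 6.28319
L0 = 1481.7426 / 6.28319
L0 = 235.8267 m

235.8267


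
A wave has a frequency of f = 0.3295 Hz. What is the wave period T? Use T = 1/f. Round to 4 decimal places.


T = 1 / f
T = 1 / 0.3295
T = 3.0349 s

3.0349


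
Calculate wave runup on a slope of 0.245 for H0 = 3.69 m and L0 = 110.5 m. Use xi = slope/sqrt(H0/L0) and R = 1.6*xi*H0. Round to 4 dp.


xi = slope / sqrt(H0/L0)
H0/L0 = 3.69/110.5 = 0.033394
sqrt(0.033394) = 0.182739
xi = 0.245 / 0.182739 = 1.340708
R = 1.6 * xi * H0 = 1.6 * 1.340708 * 3.69
R = 7.9155 m

7.9155


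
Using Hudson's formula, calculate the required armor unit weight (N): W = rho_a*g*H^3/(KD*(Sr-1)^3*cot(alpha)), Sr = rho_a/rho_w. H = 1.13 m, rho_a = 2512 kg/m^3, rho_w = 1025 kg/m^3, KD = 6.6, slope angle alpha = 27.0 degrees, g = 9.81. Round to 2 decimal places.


Sr = rho_a / rho_w = 2512 / 1025 = 2.450732
(Sr - 1) = 1.450732
(Sr - 1)^3 = 3.053243
cot(27.0) = 1 / tan(27.0) = 1 / 0.509525 = 1.962611
Numerator = 2512 * 9.81 * 1.13^3 = 35556.9068
Denominator = 6.6 * 3.053243 * 1.962611 = 39.549351
W = 35556.9068 / 39.549351
W = 899.05 N

899.05


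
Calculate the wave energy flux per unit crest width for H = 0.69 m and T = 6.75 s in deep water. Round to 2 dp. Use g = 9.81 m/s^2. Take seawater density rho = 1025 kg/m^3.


P = rho * g^2 * H^2 * T / (32 * pi)
P = 1025 * 9.81^2 * 0.69^2 * 6.75 / (32 * pi)
P = 1025 * 96.2361 * 0.4761 * 6.75 / 100.53096
P = 3153.29 W/m

3153.29


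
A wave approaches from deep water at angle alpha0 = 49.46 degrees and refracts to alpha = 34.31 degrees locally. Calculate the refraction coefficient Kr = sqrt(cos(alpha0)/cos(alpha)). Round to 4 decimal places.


Kr = sqrt(cos(alpha0) / cos(alpha))
cos(49.46) = 0.649979
cos(34.31) = 0.826000
Kr = sqrt(0.649979 / 0.826000)
Kr = sqrt(0.786899)
Kr = 0.8871

0.8871


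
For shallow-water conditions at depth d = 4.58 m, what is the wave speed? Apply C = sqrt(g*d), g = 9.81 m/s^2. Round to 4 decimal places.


Using the shallow-water approximation:
C = sqrt(g * d) = sqrt(9.81 * 4.58)
C = sqrt(44.9298)
C = 6.7030 m/s

6.7030


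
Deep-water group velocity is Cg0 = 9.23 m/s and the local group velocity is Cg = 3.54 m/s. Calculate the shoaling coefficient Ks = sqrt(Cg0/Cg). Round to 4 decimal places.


Ks = sqrt(Cg0 / Cg)
Ks = sqrt(9.23 / 3.54)
Ks = sqrt(2.6073)
Ks = 1.6147

1.6147


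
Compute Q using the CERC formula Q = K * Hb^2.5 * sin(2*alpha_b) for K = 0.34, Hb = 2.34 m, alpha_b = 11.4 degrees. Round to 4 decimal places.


Q = K * Hb^2.5 * sin(2 * alpha_b)
Hb^2.5 = 2.34^2.5 = 8.376057
sin(2 * 11.4) = sin(22.8) = 0.387516
Q = 0.34 * 8.376057 * 0.387516
Q = 1.1036 m^3/s

1.1036


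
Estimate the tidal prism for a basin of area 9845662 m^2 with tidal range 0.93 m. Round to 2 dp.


Tidal prism = Area * Tidal range
P = 9845662 * 0.93
P = 9156465.66 m^3

9156465.66


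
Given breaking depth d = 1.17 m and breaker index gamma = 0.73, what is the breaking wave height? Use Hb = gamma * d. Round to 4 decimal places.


Hb = gamma * d
Hb = 0.73 * 1.17
Hb = 0.8541 m

0.8541


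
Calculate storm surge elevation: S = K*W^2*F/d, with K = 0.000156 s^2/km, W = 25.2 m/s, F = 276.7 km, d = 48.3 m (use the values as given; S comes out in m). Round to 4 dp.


S = K * W^2 * F / d
W^2 = 25.2^2 = 635.04
S = 0.000156 * 635.04 * 276.7 / 48.3
Numerator = 0.000156 * 635.04 * 276.7 = 27.411629
S = 27.411629 / 48.3 = 0.5675 m

0.5675


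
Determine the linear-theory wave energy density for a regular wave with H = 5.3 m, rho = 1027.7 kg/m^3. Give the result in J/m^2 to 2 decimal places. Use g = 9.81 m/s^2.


E = (1/8) * rho * g * H^2
E = (1/8) * 1027.7 * 9.81 * 5.3^2
E = 0.125 * 1027.7 * 9.81 * 28.0900
E = 35399.50 J/m^2

35399.50


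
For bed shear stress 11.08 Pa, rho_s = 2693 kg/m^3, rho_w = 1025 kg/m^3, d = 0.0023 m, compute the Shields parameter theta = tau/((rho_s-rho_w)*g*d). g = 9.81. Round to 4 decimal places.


theta = tau / ((rho_s - rho_w) * g * d)
rho_s - rho_w = 2693 - 1025 = 1668
Denominator = 1668 * 9.81 * 0.0023 = 37.635084
theta = 11.08 / 37.635084
theta = 0.2944

0.2944


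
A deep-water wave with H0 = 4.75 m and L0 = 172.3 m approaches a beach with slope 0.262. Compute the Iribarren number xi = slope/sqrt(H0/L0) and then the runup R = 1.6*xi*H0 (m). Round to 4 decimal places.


xi = slope / sqrt(H0/L0)
H0/L0 = 4.75/172.3 = 0.027568
sqrt(0.027568) = 0.166037
xi = 0.262 / 0.166037 = 1.577964
R = 1.6 * xi * H0 = 1.6 * 1.577964 * 4.75
R = 11.9925 m

11.9925


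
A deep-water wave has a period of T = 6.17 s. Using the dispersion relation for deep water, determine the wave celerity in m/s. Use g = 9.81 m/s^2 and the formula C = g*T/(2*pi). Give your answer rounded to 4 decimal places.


We use the deep-water celerity formula:
C = g * T / (2 * pi)
C = 9.81 * 6.17 / (2 * 3.14159...)
C = 60.527700 / 6.283185
C = 9.6333 m/s

9.6333


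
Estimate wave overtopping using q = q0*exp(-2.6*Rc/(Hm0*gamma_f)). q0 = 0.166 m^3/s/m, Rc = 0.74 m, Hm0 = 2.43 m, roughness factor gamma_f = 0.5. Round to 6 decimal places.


q = q0 * exp(-2.6 * Rc / (Hm0 * gamma_f))
Exponent = -2.6 * 0.74 / (2.43 * 0.5)
= -2.6 * 0.74 / 1.2150
= -1.583539
exp(-1.583539) = 0.205247
q = 0.166 * 0.205247
q = 0.034071 m^3/s/m

0.034071


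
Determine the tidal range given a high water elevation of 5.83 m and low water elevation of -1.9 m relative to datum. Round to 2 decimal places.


Tidal range = High water - Low water
Tidal range = 5.83 - (-1.9)
Tidal range = 7.73 m

7.73


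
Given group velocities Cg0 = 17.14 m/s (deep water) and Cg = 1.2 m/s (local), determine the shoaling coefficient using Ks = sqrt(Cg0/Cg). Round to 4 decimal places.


Ks = sqrt(Cg0 / Cg)
Ks = sqrt(17.14 / 1.2)
Ks = sqrt(14.2833)
Ks = 3.7793

3.7793


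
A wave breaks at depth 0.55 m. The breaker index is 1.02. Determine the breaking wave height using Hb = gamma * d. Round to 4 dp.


Hb = gamma * d
Hb = 1.02 * 0.55
Hb = 0.5610 m

0.5610


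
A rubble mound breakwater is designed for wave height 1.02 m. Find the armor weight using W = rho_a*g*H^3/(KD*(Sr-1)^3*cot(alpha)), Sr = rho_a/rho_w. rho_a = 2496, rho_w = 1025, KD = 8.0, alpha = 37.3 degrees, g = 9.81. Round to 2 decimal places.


Sr = rho_a / rho_w = 2496 / 1025 = 2.435122
(Sr - 1) = 1.435122
(Sr - 1)^3 = 2.955741
cot(37.3) = 1 / tan(37.3) = 1 / 0.761796 = 1.312688
Numerator = 2496 * 9.81 * 1.02^3 = 25984.4844
Denominator = 8.0 * 2.955741 * 1.312688 = 31.039721
W = 25984.4844 / 31.039721
W = 837.14 N

837.14


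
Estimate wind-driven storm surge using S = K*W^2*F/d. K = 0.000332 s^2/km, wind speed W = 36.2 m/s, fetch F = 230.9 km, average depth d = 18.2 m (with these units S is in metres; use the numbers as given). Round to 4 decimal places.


S = K * W^2 * F / d
W^2 = 36.2^2 = 1310.44
S = 0.000332 * 1310.44 * 230.9 / 18.2
Numerator = 0.000332 * 1310.44 * 230.9 = 100.456758
S = 100.456758 / 18.2 = 5.5196 m

5.5196


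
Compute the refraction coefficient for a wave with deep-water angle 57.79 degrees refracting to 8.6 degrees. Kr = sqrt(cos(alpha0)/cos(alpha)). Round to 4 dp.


Kr = sqrt(cos(alpha0) / cos(alpha))
cos(57.79) = 0.533024
cos(8.6) = 0.988756
Kr = sqrt(0.533024 / 0.988756)
Kr = sqrt(0.539085)
Kr = 0.7342

0.7342


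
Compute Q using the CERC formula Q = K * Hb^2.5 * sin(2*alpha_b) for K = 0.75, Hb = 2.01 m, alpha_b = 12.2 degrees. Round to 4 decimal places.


Q = K * Hb^2.5 * sin(2 * alpha_b)
Hb^2.5 = 2.01^2.5 = 5.727830
sin(2 * 12.2) = sin(24.4) = 0.413104
Q = 0.75 * 5.727830 * 0.413104
Q = 1.7746 m^3/s

1.7746


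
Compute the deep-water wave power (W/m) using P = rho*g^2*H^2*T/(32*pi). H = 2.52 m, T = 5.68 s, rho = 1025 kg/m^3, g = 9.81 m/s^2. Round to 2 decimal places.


P = rho * g^2 * H^2 * T / (32 * pi)
P = 1025 * 9.81^2 * 2.52^2 * 5.68 / (32 * pi)
P = 1025 * 96.2361 * 6.3504 * 5.68 / 100.53096
P = 35392.52 W/m

35392.52


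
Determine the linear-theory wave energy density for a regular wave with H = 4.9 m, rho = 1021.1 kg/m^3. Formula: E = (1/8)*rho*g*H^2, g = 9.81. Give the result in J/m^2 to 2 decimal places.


E = (1/8) * rho * g * H^2
E = (1/8) * 1021.1 * 9.81 * 4.9^2
E = 0.125 * 1021.1 * 9.81 * 24.0100
E = 30063.49 J/m^2

30063.49


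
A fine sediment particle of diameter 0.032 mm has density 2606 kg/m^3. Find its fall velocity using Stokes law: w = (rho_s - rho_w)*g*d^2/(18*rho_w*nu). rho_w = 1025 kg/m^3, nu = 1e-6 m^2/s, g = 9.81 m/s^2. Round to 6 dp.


w = (rho_s - rho_w) * g * d^2 / (18 * rho_w * nu)
d = 0.032 mm = 0.000032 m
rho_s - rho_w = 2606 - 1025 = 1581
Numerator = 1581 * 9.81 * (0.000032)^2 = 0.000015881841
Denominator = 18 * 1025 * 1e-6 = 0.018450
w = 0.000861 m/s

0.000861


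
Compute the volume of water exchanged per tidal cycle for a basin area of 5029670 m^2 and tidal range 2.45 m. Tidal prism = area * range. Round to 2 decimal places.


Tidal prism = Area * Tidal range
P = 5029670 * 2.45
P = 12322691.50 m^3

12322691.50


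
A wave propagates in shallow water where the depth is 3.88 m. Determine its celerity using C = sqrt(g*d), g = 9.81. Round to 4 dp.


Using the shallow-water approximation:
C = sqrt(g * d) = sqrt(9.81 * 3.88)
C = sqrt(38.0628)
C = 6.1695 m/s

6.1695


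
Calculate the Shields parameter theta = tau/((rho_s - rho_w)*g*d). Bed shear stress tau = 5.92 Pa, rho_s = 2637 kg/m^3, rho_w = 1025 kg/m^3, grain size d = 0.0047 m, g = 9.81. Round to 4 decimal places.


theta = tau / ((rho_s - rho_w) * g * d)
rho_s - rho_w = 2637 - 1025 = 1612
Denominator = 1612 * 9.81 * 0.0047 = 74.324484
theta = 5.92 / 74.324484
theta = 0.0797

0.0797


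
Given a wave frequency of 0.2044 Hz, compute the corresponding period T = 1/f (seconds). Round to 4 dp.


T = 1 / f
T = 1 / 0.2044
T = 4.8924 s

4.8924


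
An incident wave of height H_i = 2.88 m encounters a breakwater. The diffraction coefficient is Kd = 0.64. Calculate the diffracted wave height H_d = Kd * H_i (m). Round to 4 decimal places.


H_d = Kd * H_i
H_d = 0.64 * 2.88
H_d = 1.8432 m

1.8432


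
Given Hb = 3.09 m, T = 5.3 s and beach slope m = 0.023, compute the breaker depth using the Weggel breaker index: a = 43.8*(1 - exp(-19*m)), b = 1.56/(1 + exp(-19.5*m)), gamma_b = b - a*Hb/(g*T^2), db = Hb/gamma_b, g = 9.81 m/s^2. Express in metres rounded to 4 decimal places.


a = 43.8 * (1 - exp(-19 * m))
exp(-19 * 0.023) = exp(-0.4370) = 0.645971
a = 43.8 * (1 - 0.645971) = 15.506451
b = 1.56 / (1 + exp(-19.5 * m))
exp(-19.5 * 0.023) = exp(-0.4485) = 0.638585
b = 1.56 / (1 + 0.638585) = 0.952041
Hb / (g * T^2) = 3.09 / (9.81 * 5.3^2) = 3.09 / 275.5629 = 0.01121341
gamma_b = b - a * Hb/(g*T^2) = 0.952041 - 15.506451 * 0.01121341 = 0.778161
db = Hb / gamma_b = 3.09 / 0.778161
db = 3.9709 m

3.9709


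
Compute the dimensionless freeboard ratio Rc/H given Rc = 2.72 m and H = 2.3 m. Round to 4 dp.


Relative freeboard = Rc / H
= 2.72 / 2.3
= 1.1826

1.1826


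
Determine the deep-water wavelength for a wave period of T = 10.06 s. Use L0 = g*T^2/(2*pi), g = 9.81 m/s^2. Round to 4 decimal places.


L0 = g * T^2 / (2 * pi)
L0 = 9.81 * 10.06^2 / (2 * pi)
L0 = 9.81 * 101.2036 / 6.28319
L0 = 992.8073 / 6.28319
L0 = 158.0102 m

158.0102


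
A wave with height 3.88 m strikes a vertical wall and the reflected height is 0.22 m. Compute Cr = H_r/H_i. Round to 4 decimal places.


Cr = H_r / H_i
Cr = 0.22 / 3.88
Cr = 0.0567

0.0567


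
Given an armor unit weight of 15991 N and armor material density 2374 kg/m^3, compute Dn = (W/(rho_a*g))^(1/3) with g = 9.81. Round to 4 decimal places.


V = W / (rho_a * g)
V = 15991 / (2374 * 9.81)
V = 15991 / 23288.94
V = 0.686635 m^3
Dn = V^(1/3) = 0.686635^(1/3)
Dn = 0.8822 m

0.8822


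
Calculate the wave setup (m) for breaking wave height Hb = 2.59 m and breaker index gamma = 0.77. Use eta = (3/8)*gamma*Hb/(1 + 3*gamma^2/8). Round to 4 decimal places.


eta = (3/8) * gamma * Hb / (1 + 3*gamma^2/8)
Numerator = (3/8) * 0.77 * 2.59 = 0.747862
Denominator = 1 + 3*0.77^2/8 = 1 + 0.222338 = 1.222338
eta = 0.747862 / 1.222338
eta = 0.6118 m

0.6118
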